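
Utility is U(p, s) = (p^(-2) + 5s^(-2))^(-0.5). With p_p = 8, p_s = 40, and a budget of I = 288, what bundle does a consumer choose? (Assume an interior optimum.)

p* = 6, s* = 6

For CES with ρ = -2, MRS = (1/5)·(s/p)^3.
Tangency: set MRS = p_p/p_s = 8/40 = 0.2.
So (s/p)^3 = 1; taking the cube root, s/p = 1, i.e. s = p.
Substitute into the budget 8·p + 40·s = 288: 48·p = 288, so p* = 6 and s* = 6.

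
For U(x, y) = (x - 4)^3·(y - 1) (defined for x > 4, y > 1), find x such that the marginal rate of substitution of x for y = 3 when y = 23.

MU_x = 3·(x−4)^2·(y−1), MU_y = (x−4)^3.
MRS = (3/1)·(y−1)/(x−4).
Substitute y = 23: MRS = 66/(x − 4). Setting this equal to 3 gives x − 4 = 66/3 = 22, so x = 26.

x = 26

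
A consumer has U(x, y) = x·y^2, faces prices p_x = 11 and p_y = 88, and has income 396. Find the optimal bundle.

x* = 12, y* = 3

MU_x = y^2 and MU_y = 2·x·y.
MRS = MU_x/MU_y = (1/2)·y/x.
Tangency: set MRS = p_x/p_y = 11/88 = 0.125.
So (1/2)·y/x = 0.125, i.e. y = 0.25·x.
Substitute into the budget 11·x + 88·y = 396: 33·x = 396, so x* = 12.
Then y* = 0.25·12 = 3.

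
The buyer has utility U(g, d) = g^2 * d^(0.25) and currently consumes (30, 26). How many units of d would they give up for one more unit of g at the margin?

MU_g = 2·g·d^(0.25) and MU_d = 0.25·g^2·d^(-0.75).
MRS = MU_g/MU_d = (8)·d/g.
At (30, 26): MRS = 104/15.
The indifference curve has slope −104/15 at this bundle.

MRS = 104/15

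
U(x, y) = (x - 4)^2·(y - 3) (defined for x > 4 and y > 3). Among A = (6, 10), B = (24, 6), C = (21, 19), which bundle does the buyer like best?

Evaluate utility at each bundle:
U(A) = 28.
U(B) = 1200.
U(C) = 4624.
Highest utility is C, so C ≻ B ≻ A.

Bundle C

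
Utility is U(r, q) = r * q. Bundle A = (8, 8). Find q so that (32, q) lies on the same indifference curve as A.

q = 2

U(8, 8) = 64.
Set U(32, q) = 64 and solve.
With r = 32: q = 64/32 = 2.
Check: U(32, 2) = 64.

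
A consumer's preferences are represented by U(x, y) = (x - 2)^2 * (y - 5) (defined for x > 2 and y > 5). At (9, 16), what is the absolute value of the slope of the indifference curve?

MRS = 22/7

MU_x = 2·(x−2)·(y−5), MU_y = (x−2)^2.
MRS = (2/1)·(y−5)/(x−2).
At (9, 16): MRS = 22/7.
That is, one extra unit of x is worth 22/7 units of y at the margin.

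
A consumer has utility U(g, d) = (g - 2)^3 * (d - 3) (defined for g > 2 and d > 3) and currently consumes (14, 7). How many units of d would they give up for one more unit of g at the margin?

MU_g = 3·(g−2)^2·(d−3), MU_d = (g−2)^3.
MRS = (3/1)·(d−3)/(g−2).
At (14, 7): MRS = 1.
That is, one extra unit of g is worth 1 units of d at the margin.

MRS = 1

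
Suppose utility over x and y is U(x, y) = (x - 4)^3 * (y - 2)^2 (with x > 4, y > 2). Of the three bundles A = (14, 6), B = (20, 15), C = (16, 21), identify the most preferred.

Bundle B

Evaluate utility at each bundle:
U(A) = 16000.
U(B) = 692224.
U(C) = 623808.
Highest utility is B, so B ≻ C ≻ A.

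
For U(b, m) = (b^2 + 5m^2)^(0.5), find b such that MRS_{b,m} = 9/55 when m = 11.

b = 9

For CES with ρ = 2, MRS = (1/5)·(m/b)^(-1).
Setting (1/5)·(11/b)^(-1) = 9/55 gives (11/b)^(-1) = 9/11, so 11/b = 11/9 and b = 9.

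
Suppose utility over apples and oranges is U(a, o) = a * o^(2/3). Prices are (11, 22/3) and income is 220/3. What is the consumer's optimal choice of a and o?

a* = 4, o* = 4

MU_a = o^(2/3) and MU_o = 2/3·a·o^(-1/3).
MRS = MU_a/MU_o = (1.5)·o/a.
Tangency: set MRS = p_a/p_o = 11/(22/3) = 1.5.
So (1.5)·o/a = 1.5, i.e. o = a.
Substitute into the budget 11·a + (22/3)·o = 220/3: (55/3)·a = 220/3, so a* = 4.
Then o* = 4.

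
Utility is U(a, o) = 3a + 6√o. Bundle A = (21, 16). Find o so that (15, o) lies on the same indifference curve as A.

U(21, 16) = 87.
Set U(15, o) = 87 and solve.
With a = 15: 6√o = 87 − 3·15 = 42, so √o = 7 and o = 49.
Check: U(15, 49) = 87.

o = 49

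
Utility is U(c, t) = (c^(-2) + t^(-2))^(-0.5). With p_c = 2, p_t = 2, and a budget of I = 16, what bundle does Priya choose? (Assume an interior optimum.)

c* = 4, t* = 4

For CES with ρ = -2, MRS = (t/c)^3.
Tangency: set MRS = p_c/p_t = 2/2 = 1.
So (t/c)^3 = 1; taking the cube root, t/c = 1, i.e. t = c.
Substitute into the budget 2·c + 2·t = 16: 4·c = 16, so c* = 4 and t* = 4.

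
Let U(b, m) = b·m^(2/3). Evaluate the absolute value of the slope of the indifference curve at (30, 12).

MRS = 0.6

MU_b = m^(2/3) and MU_m = 2/3·b·m^(-1/3).
MRS = MU_b/MU_m = (1.5)·m/b.
At (30, 12): MRS = 0.6.
That is, one extra unit of b is worth 0.6 units of m at the margin.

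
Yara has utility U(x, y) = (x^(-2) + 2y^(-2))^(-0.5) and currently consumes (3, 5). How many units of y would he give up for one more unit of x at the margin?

For CES with ρ = -2, MRS = (1/2)·(y/x)^3.
At (3, 5): MRS = 125/54.
The indifference curve has slope −125/54 at this bundle.

MRS = 125/54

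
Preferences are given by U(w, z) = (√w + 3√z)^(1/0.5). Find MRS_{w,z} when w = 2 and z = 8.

For CES with ρ = 0.5, MRS = (1/3)·√(z/w).
At (2, 8): MRS = 2/3.
That is, one extra unit of w is worth 2/3 units of z at the margin.

MRS = 2/3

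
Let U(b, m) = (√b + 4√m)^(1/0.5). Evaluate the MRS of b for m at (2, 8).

MRS = 0.5

For CES with ρ = 0.5, MRS = (1/4)·√(m/b).
At (2, 8): MRS = 0.5.
That is, one extra unit of b is worth 0.5 units of m at the margin.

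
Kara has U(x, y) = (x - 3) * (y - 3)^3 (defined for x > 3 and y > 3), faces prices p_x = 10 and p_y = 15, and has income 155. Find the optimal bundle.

x* = 5, y* = 7

MU_x = (y−3)^3, MU_y = 3·(x−3)·(y−3)^2.
MRS = (1/3)·(y−3)/(x−3).
Tangency: set MRS = p_x/p_y = 10/15 = 2/3.
So (1/3)·(y − 3)/(x − 3) = 2/3, i.e. (y − 3) = 2·(x − 3).
Rewrite the budget in excess-of-subsistence terms: 10·(x − 3) + 15·(y − 3) = 155 − 10·3 − 15·3 = 80.
Substituting, 40·(x − 3) = 80, so x − 3 = 2 and x* = 5.
Then y − 3 = 2·2 = 4, so y* = 7.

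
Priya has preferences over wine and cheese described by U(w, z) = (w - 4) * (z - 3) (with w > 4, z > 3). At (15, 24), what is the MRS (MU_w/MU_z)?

MRS = 21/11

MU_w = (z−3), MU_z = (w−4).
MRS = (z−3)/(w−4).
At (15, 24): MRS = 21/11.
The indifference curve has slope −21/11 at this bundle.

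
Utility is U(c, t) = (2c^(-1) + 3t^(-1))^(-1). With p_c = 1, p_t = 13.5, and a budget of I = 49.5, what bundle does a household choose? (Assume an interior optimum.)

c* = 9, t* = 3

For CES with ρ = -1, MRS = (2/3)·(t/c)^2.
Tangency: set MRS = p_c/p_t = 1/13.5 = 2/27.
So (t/c)^2 = 1/9; taking the square root, t/c = 1/3, i.e. t = (1/3)·c.
Substitute into the budget 1·c + 13.5·t = 49.5: 5.5·c = 49.5, so c* = 9 and t* = (1/3)·9 = 3.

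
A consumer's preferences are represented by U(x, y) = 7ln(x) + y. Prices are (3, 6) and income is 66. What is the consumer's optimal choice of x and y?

MU_x = 7/x, MU_y = 1.
MRS = 7/x ÷ 1.
Tangency: set MRS = p_x/p_y = 3/6 = 0.5.
MRS depends only on x: 7/x = 0.5 ⇒ x* = 7/0.5 = 14.
From the budget, 6·y = 66 − 3·14 = 24, so y* = 4.

x* = 14, y* = 4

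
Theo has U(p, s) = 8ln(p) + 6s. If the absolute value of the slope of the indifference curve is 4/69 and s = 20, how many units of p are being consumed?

p = 23

MU_p = 8/p, MU_s = 6.
MRS = 8/p ÷ 6.
MRS depends only on p: (4/3)/p = 4/69 ⇒ p = (4/3)/(4/69) = 23.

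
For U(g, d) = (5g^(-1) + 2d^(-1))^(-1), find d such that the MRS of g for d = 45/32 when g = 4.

For CES with ρ = -1, MRS = (5/2)·(d/g)^2.
Setting (5/2)·(d/4)^2 = 45/32 gives (d/4)^2 = 9/16, so d/4 = 0.75 and d = 3.

d = 3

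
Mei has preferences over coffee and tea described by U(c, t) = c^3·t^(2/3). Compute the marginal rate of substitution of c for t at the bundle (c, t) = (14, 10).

MU_c = 3·c^2·t^(2/3) and MU_t = 2/3·c^3·t^(-1/3).
MRS = MU_c/MU_t = (4.5)·t/c.
At (14, 10): MRS = 45/14.
That is, one extra unit of c is worth 45/14 units of t at the margin.

MRS = 45/14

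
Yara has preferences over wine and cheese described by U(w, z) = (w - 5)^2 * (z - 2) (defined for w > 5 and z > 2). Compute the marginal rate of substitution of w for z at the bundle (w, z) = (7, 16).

MRS = 14

MU_w = 2·(w−5)·(z−2), MU_z = (w−5)^2.
MRS = (2/1)·(z−2)/(w−5).
At (7, 16): MRS = 14.
So at (7, 16) the consumer would give up 14 units of z for one more unit of w.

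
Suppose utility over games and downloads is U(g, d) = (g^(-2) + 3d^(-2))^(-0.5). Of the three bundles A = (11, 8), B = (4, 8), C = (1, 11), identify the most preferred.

Bundle A

Evaluate utility at each bundle:
U(A) = 4.259.
U(B) = 3.024.
U(C) = 0.988.
Highest utility is A, so A ≻ B ≻ C.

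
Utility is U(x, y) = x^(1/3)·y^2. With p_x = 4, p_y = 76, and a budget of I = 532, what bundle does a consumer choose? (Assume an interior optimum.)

x* = 19, y* = 6

MU_x = 1/3·x^(-2/3)·y^2 and MU_y = 2·x^(1/3)·y.
MRS = MU_x/MU_y = (1/6)·y/x.
Tangency: set MRS = p_x/p_y = 4/76 = 1/19.
So (1/6)·y/x = 1/19, i.e. y = (6/19)·x.
Substitute into the budget 4·x + 76·y = 532: 28·x = 532, so x* = 19.
Then y* = (6/19)·19 = 6.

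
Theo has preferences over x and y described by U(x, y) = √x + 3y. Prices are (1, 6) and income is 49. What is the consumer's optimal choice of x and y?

MU_x = 1/(2√x), MU_y = 3.
MRS = 1/(2√x) ÷ 3.
Tangency: set MRS = p_x/p_y = 1/6.
MRS depends only on x: (1/6)/√x = 1/6 ⇒ √x = (1/6)/(1/6) = 1 ⇒ x* = 1.
From the budget, 6·y = 49 − 1·1 = 48, so y* = 8.

x* = 1, y* = 8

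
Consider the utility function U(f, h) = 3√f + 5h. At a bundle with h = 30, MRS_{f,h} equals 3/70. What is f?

f = 49

MU_f = 3/(2√f), MU_h = 5.
MRS = 3/(2√f) ÷ 5.
MRS depends only on f: 0.3/√f = 3/70 ⇒ √f = 0.3/(3/70) = 7 ⇒ f = 49.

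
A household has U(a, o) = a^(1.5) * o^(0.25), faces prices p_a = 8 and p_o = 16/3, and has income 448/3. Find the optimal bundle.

a* = 16, o* = 4

MU_a = 1.5·√a·o^(0.25) and MU_o = 0.25·a^(1.5)·o^(-0.75).
MRS = MU_a/MU_o = (6)·o/a.
Tangency: set MRS = p_a/p_o = 8/(16/3) = 1.5.
So (6)·o/a = 1.5, i.e. o = 0.25·a.
Substitute into the budget 8·a + (16/3)·o = 448/3: (28/3)·a = 448/3, so a* = 16.
Then o* = 0.25·16 = 4.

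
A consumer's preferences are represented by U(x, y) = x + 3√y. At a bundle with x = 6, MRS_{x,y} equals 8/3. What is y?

y = 16

MU_x = 1, MU_y = 3/(2√y).
MRS = 1 ÷ (3/(2√y)).
MRS depends only on y: (2/3)·√y = 8/3 ⇒ √y = (8/3)/(2/3) = 4 ⇒ y = 16.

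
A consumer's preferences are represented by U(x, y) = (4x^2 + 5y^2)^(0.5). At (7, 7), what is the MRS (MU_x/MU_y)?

MRS = 0.8

For CES with ρ = 2, MRS = (4/5)·(y/x)^(-1).
At (7, 7): MRS = 0.8.
So at (7, 7) the consumer would give up 0.8 units of y for one more unit of x.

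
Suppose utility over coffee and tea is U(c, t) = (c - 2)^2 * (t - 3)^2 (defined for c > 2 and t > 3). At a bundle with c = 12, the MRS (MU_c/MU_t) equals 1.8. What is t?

MU_c = 2·(c−2)·(t−3)^2, MU_t = 2·(c−2)^2·(t−3).
MRS = (t−3)/(c−2).
Substitute c = 12: MRS = (t − 3)/10. Setting this equal to 1.8 gives t − 3 = 1.8·10 = 18, so t = 21.

t = 21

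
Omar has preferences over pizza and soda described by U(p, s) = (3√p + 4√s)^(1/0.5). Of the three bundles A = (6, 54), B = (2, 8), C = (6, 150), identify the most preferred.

Bundle C

Evaluate utility at each bundle:
U(A) = 1350.000.
U(B) = 242.000.
U(C) = 3174.000.
Highest utility is C, so C ≻ A ≻ B.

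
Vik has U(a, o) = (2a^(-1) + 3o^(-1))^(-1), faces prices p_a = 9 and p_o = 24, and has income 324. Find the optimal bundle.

a* = 12, o* = 9

For CES with ρ = -1, MRS = (2/3)·(o/a)^2.
Tangency: set MRS = p_a/p_o = 9/24 = 0.375.
So (o/a)^2 = 9/16; taking the square root, o/a = 0.75, i.e. o = 0.75·a.
Substitute into the budget 9·a + 24·o = 324: 27·a = 324, so a* = 12 and o* = 0.75·12 = 9.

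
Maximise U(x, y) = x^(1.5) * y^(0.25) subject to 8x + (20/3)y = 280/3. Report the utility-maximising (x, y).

x* = 10, y* = 2

MU_x = 1.5·√x·y^(0.25) and MU_y = 0.25·x^(1.5)·y^(-0.75).
MRS = MU_x/MU_y = (6)·y/x.
Tangency: set MRS = p_x/p_y = 8/(20/3) = 1.2.
So (6)·y/x = 1.2, i.e. y = 0.2·x.
Substitute into the budget 8·x + (20/3)·y = 280/3: (28/3)·x = 280/3, so x* = 10.
Then y* = 0.2·10 = 2.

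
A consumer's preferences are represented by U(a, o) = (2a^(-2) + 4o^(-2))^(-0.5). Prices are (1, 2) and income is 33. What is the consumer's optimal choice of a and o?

For CES with ρ = -2, MRS = (2/4)·(o/a)^3.
Tangency: set MRS = p_a/p_o = 1/2 = 0.5.
So (o/a)^3 = 1; taking the cube root, o/a = 1, i.e. o = a.
Substitute into the budget 1·a + 2·o = 33: 3·a = 33, so a* = 11 and o* = 11.

a* = 11, o* = 11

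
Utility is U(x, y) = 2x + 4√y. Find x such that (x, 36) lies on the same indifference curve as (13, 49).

U(13, 49) = 54.
Set U(x, 36) = 54 and solve.
With y = 36: √36 = 6, so 2x = 54 − 4·6 = 30 and x = 15.
Check: U(15, 36) = 54.

x = 15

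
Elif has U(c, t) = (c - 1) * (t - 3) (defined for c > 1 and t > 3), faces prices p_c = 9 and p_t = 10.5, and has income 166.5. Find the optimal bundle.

c* = 8, t* = 9

MU_c = (t−3), MU_t = (c−1).
MRS = (t−3)/(c−1).
Tangency: set MRS = p_c/p_t = 9/10.5 = 6/7.
So (t − 3)/(c − 1) = 6/7, i.e. (t − 3) = (6/7)·(c − 1).
Rewrite the budget in excess-of-subsistence terms: 9·(c − 1) + 10.5·(t − 3) = 166.5 − 9·1 − 10.5·3 = 126.
Substituting, 18·(c − 1) = 126, so c − 1 = 7 and c* = 8.
Then t − 3 = (6/7)·7 = 6, so t* = 9.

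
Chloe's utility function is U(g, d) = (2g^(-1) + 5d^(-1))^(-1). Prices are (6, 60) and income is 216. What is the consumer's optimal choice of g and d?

g* = 6, d* = 3

For CES with ρ = -1, MRS = (2/5)·(d/g)^2.
Tangency: set MRS = p_g/p_d = 6/60 = 0.1.
So (d/g)^2 = 0.25; taking the square root, d/g = 0.5, i.e. d = 0.5·g.
Substitute into the budget 6·g + 60·d = 216: 36·g = 216, so g* = 6 and d* = 0.5·6 = 3.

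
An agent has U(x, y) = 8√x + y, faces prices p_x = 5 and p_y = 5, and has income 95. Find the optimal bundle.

x* = 16, y* = 3

MU_x = 8/(2√x), MU_y = 1.
MRS = 8/(2√x) ÷ 1.
Tangency: set MRS = p_x/p_y = 5/5 = 1.
MRS depends only on x: 4/√x = 1 ⇒ √x = 4/1 = 4 ⇒ x* = 16.
From the budget, 5·y = 95 − 5·16 = 15, so y* = 3.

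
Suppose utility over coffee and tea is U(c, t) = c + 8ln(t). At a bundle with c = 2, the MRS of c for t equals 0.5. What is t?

MU_c = 1, MU_t = 8/t.
MRS = 1 ÷ (8/t).
MRS depends only on t: 0.125·t = 0.5 ⇒ t = 0.5/0.125 = 4.

t = 4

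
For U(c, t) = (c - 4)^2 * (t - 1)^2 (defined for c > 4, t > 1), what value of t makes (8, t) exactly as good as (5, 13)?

t = 4

U(5, 13) = 144.
Set U(8, t) = 144 and solve.
With c = 8: (8 − 4)^2 = 16, so (t − 1)^2 = 144/16 = 9.
Taking the square root (with t > 1): t − 1 = 3, so t = 4.
Check: U(8, 4) = 144.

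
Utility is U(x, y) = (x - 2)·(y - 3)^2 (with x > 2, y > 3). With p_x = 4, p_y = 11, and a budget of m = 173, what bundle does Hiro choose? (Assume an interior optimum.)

x* = 13, y* = 11

MU_x = (y−3)^2, MU_y = 2·(x−2)·(y−3).
MRS = (1/2)·(y−3)/(x−2).
Tangency: set MRS = p_x/p_y = 4/11.
So (1/2)·(y − 3)/(x − 2) = 4/11, i.e. (y − 3) = (8/11)·(x − 2).
Rewrite the budget in excess-of-subsistence terms: 4·(x − 2) + 11·(y − 3) = 173 − 4·2 − 11·3 = 132.
Substituting, 12·(x − 2) = 132, so x − 2 = 11 and x* = 13.
Then y − 3 = (8/11)·11 = 8, so y* = 11.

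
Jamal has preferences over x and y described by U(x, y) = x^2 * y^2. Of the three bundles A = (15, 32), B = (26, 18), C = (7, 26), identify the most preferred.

Bundle A

Evaluate utility at each bundle:
U(A) = 230400.
U(B) = 219024.
U(C) = 33124.
Highest utility is A, so A ≻ B ≻ C.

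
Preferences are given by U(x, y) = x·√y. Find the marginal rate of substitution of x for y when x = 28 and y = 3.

MU_x = √y and MU_y = 0.5·x·y^(-0.5).
MRS = MU_x/MU_y = (2)·y/x.
At (28, 3): MRS = 3/14.
That is, one extra unit of x is worth 3/14 units of y at the margin.

MRS = 3/14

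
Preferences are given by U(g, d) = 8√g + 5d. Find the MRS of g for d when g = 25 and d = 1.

MRS = 4/25

MU_g = 8/(2√g), MU_d = 5.
MRS = 8/(2√g) ÷ 5.
At (25, 1): MRS = 4/25.
So at (25, 1) the consumer would give up 4/25 units of d for one more unit of g.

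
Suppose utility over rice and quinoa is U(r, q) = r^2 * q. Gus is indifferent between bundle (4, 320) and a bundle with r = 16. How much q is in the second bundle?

q = 20

U(4, 320) = 5120.
Set U(16, q) = 5120 and solve.
With r = 16: 16^2 = 256, so q = 5120/256 = 20.
Check: U(16, 20) = 5120.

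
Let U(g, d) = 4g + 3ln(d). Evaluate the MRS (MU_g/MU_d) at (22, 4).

MRS = 16/3

MU_g = 4, MU_d = 3/d.
MRS = 4 ÷ (3/d).
At (22, 4): MRS = 16/3.
That is, one extra unit of g is worth 16/3 units of d at the margin.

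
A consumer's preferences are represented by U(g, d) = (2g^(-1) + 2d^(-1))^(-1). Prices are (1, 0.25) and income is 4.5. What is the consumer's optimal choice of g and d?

For CES with ρ = -1, MRS = (d/g)^2.
Tangency: set MRS = p_g/p_d = 1/0.25 = 4.
So (d/g)^2 = 4; taking the square root, d/g = 2, i.e. d = 2·g.
Substitute into the budget 1·g + 0.25·d = 4.5: 1.5·g = 4.5, so g* = 3 and d* = 2·3 = 6.

g* = 3, d* = 6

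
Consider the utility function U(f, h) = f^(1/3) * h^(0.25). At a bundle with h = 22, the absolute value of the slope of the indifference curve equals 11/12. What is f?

f = 32

MU_f = 1/3·f^(-2/3)·h^(0.25) and MU_h = 0.25·f^(1/3)·h^(-0.75).
MRS = MU_f/MU_h = (4/3)·h/f.
Substitute h = 22: MRS = (88/3)/f. Setting (88/3)/f = 11/12 gives f = (88/3)/(11/12) = 32.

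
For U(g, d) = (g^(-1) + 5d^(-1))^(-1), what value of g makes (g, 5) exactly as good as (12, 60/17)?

g = 2

U depends on (g, d) only through S = g^(-1) + 5d^(-1), so equal utility means equal S. At (12, 60/17): S = 1.5.
With d = 5: 5·5^(-1) = 1, so g^(-1) = 1.5 − 1 = 0.5.
Hence g = 1/0.5 = 2.
Check: U(2, 5) = 0.6667.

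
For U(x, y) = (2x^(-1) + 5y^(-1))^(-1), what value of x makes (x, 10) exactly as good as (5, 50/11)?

x = 2

U depends on (x, y) only through S = 2x^(-1) + 5y^(-1), so equal utility means equal S. At (5, 50/11): S = 1.5.
With y = 10: 5·10^(-1) = 0.5, so 2x^(-1) = 1.5 − 0.5 = 1, i.e. x^(-1) = 0.5.
Hence x = 1/0.5 = 2.
Check: U(2, 10) = 0.6667.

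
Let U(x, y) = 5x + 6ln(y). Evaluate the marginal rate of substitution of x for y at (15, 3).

MRS = 2.5

MU_x = 5, MU_y = 6/y.
MRS = 5 ÷ (6/y).
At (15, 3): MRS = 2.5.
The indifference curve has slope −2.5 at this bundle.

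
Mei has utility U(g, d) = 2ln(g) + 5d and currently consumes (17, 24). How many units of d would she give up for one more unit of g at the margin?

MU_g = 2/g, MU_d = 5.
MRS = 2/g ÷ 5.
At (17, 24): MRS = 2/85.
The indifference curve has slope −2/85 at this bundle.

MRS = 2/85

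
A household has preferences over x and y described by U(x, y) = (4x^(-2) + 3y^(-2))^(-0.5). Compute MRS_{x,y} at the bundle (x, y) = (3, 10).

For CES with ρ = -2, MRS = (4/3)·(y/x)^3.
At (3, 10): MRS = 4000/81.
The indifference curve has slope −4000/81 at this bundle.

MRS = 4000/81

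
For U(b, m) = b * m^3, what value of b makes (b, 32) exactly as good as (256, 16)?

U(256, 16) = 1048576.
Set U(b, 32) = 1048576 and solve.
With m = 32: 32^3 = 32768, so b = 1048576/32768 = 32.
Check: U(32, 32) = 1048576.

b = 32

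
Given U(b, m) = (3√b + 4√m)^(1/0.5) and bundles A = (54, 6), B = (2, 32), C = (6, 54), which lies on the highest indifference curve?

Evaluate utility at each bundle:
U(A) = 1014.000.
U(B) = 722.000.
U(C) = 1350.000.
Highest utility is C, so C ≻ A ≻ B.

Bundle C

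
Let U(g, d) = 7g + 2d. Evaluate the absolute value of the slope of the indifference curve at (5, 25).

MRS = 3.5

MU_g = 7, MU_d = 2, so MRS = 7/2 = 3.5 at every bundle.
At (5, 25): MRS = 3.5.
That is, one extra unit of g is worth 3.5 units of d at the margin.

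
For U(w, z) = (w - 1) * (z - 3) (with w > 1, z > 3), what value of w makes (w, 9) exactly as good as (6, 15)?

w = 11

U(6, 15) = 60.
Set U(w, 9) = 60 and solve.
With z = 9: (9 − 3) = 6, so (w − 1) = 60/6 = 10.
So w = 1 + 10 = 11.
Check: U(11, 9) = 60.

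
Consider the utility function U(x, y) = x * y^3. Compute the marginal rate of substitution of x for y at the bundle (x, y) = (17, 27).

MU_x = y^3 and MU_y = 3·x·y^2.
MRS = MU_x/MU_y = (1/3)·y/x.
At (17, 27): MRS = 9/17.
That is, one extra unit of x is worth 9/17 units of y at the margin.

MRS = 9/17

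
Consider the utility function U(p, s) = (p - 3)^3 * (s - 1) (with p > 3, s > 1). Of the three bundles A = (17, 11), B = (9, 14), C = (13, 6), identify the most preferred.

Bundle A

Evaluate utility at each bundle:
U(A) = 27440.
U(B) = 2808.
U(C) = 5000.
Highest utility is A, so A ≻ C ≻ B.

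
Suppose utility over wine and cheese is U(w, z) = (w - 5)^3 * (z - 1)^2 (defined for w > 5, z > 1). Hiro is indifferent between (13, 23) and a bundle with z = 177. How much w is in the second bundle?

U(13, 23) = 247808.
Set U(w, 177) = 247808 and solve.
With z = 177: (177 − 1)^2 = 30976, so (w − 5)^3 = 247808/30976 = 8.
Taking the cube root (with w > 5): w − 5 = 2, so w = 7.
Check: U(7, 177) = 247808.

w = 7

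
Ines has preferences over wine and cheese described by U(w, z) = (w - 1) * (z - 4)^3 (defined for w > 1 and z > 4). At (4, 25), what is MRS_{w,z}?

MU_w = (z−4)^3, MU_z = 3·(w−1)·(z−4)^2.
MRS = (1/3)·(z−4)/(w−1).
At (4, 25): MRS = 7/3.
The indifference curve has slope −7/3 at this bundle.

MRS = 7/3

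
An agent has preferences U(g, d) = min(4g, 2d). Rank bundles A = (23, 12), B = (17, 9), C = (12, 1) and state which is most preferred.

Bundle A

Evaluate utility at each bundle:
U(A) = 24.
U(B) = 18.
U(C) = 2.
Highest utility is A, so A ≻ B ≻ C.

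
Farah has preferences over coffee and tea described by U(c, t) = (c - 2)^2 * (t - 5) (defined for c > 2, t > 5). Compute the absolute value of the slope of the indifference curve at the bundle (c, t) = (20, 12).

MRS = 7/9

MU_c = 2·(c−2)·(t−5), MU_t = (c−2)^2.
MRS = (2/1)·(t−5)/(c−2).
At (20, 12): MRS = 7/9.
That is, one extra unit of c is worth 7/9 units of t at the margin.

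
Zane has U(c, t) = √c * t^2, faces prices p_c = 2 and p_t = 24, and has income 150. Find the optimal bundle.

c* = 15, t* = 5

MU_c = 0.5·c^(-0.5)·t^2 and MU_t = 2·√c·t.
MRS = MU_c/MU_t = (0.25)·t/c.
Tangency: set MRS = p_c/p_t = 2/24 = 1/12.
So (0.25)·t/c = 1/12, i.e. t = (1/3)·c.
Substitute into the budget 2·c + 24·t = 150: 10·c = 150, so c* = 15.
Then t* = (1/3)·15 = 5.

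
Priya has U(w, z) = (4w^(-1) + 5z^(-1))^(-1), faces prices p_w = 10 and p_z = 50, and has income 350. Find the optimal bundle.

w* = 10, z* = 5

For CES with ρ = -1, MRS = (4/5)·(z/w)^2.
Tangency: set MRS = p_w/p_z = 10/50 = 0.2.
So (z/w)^2 = 0.25; taking the square root, z/w = 0.5, i.e. z = 0.5·w.
Substitute into the budget 10·w + 50·z = 350: 35·w = 350, so w* = 10 and z* = 0.5·10 = 5.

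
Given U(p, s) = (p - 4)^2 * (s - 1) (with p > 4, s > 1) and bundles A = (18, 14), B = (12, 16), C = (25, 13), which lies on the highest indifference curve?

Evaluate utility at each bundle:
U(A) = 2548.
U(B) = 960.
U(C) = 5292.
Highest utility is C, so C ≻ A ≻ B.

Bundle C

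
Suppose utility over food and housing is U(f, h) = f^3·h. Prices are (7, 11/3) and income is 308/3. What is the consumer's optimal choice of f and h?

MU_f = 3·f^2·h and MU_h = f^3.
MRS = MU_f/MU_h = (3/1)·h/f.
Tangency: set MRS = p_f/p_h = 7/(11/3) = 21/11.
So (3/1)·h/f = 21/11, i.e. h = (7/11)·f.
Substitute into the budget 7·f + (11/3)·h = 308/3: (28/3)·f = 308/3, so f* = 11.
Then h* = (7/11)·11 = 7.

f* = 11, h* = 7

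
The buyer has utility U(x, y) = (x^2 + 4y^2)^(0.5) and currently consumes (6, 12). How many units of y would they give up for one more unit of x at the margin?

MRS = 0.125

For CES with ρ = 2, MRS = (1/4)·(y/x)^(-1).
At (6, 12): MRS = 0.125.
That is, one extra unit of x is worth 0.125 units of y at the margin.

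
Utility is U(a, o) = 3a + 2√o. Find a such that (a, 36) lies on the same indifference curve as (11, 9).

a = 9

U(11, 9) = 39.
Set U(a, 36) = 39 and solve.
With o = 36: √36 = 6, so 3a = 39 − 2·6 = 27 and a = 9.
Check: U(9, 36) = 39.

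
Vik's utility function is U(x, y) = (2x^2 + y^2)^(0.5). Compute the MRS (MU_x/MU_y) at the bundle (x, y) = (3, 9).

MRS = 2/3

For CES with ρ = 2, MRS = (2/1)·(y/x)^(-1).
At (3, 9): MRS = 2/3.
So at (3, 9) the consumer would give up 2/3 units of y for one more unit of x.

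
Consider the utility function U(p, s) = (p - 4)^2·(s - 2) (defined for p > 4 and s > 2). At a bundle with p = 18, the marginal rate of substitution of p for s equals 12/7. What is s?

MU_p = 2·(p−4)·(s−2), MU_s = (p−4)^2.
MRS = (2/1)·(s−2)/(p−4).
Substitute p = 18: MRS = (s − 2)/7. Setting this equal to 12/7 gives s − 2 = (12/7)·7 = 12, so s = 14.

s = 14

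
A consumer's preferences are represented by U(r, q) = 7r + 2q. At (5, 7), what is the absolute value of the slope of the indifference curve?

MRS = 3.5

MU_r = 7, MU_q = 2, so MRS = 7/2 = 3.5 at every bundle.
At (5, 7): MRS = 3.5.
So at (5, 7) the consumer would give up 3.5 units of q for one more unit of r.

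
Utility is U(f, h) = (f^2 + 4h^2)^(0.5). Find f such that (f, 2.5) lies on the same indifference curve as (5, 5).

U depends on (f, h) only through S = f^2 + 4h^2, so equal utility means equal S. At (5, 5): S = 125.
With h = 2.5: 4·2.5^2 = 25, so f^2 = 125 − 25 = 100.
Hence f = √100 = 10.
Check: U(10, 2.5) = 11.1803.

f = 10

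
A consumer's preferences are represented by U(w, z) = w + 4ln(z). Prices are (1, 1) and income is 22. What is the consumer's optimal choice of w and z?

w* = 18, z* = 4

MU_w = 1, MU_z = 4/z.
MRS = 1 ÷ (4/z).
Tangency: set MRS = p_w/p_z = 1/1 = 1.
MRS depends only on z: 0.25·z = 1 ⇒ z* = 1/0.25 = 4.
From the budget, 1·w = 22 − 1·4 = 18, so w* = 18.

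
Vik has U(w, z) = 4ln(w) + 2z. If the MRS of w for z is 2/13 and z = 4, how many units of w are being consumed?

MU_w = 4/w, MU_z = 2.
MRS = 4/w ÷ 2.
MRS depends only on w: 2/w = 2/13 ⇒ w = 2/(2/13) = 13.

w = 13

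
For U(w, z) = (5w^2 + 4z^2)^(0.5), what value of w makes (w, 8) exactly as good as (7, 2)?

w = 1

U depends on (w, z) only through S = 5w^2 + 4z^2, so equal utility means equal S. At (7, 2): S = 261.
With z = 8: 4·8^2 = 256, so 5w^2 = 261 − 256 = 5, i.e. w^2 = 1.
Hence w = √1 = 1.
Check: U(1, 8) = 16.1555.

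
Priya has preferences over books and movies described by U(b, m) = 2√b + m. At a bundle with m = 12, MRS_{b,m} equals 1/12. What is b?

MU_b = 2/(2√b), MU_m = 1.
MRS = 2/(2√b) ÷ 1.
MRS depends only on b: 1/√b = 1/12 ⇒ √b = 1/(1/12) = 12 ⇒ b = 144.

b = 144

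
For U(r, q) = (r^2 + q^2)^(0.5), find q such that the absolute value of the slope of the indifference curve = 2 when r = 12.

For CES with ρ = 2, MRS = (q/r)^(-1).
Setting (q/12)^(-1) = 2 gives q/12 = 0.5 and q = 6.

q = 6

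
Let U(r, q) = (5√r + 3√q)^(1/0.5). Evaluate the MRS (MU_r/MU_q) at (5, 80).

MRS = 20/3

For CES with ρ = 0.5, MRS = (5/3)·√(q/r).
At (5, 80): MRS = 20/3.
That is, one extra unit of r is worth 20/3 units of q at the margin.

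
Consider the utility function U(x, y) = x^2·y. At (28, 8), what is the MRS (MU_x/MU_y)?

MU_x = 2·x·y and MU_y = x^2.
MRS = MU_x/MU_y = (2/1)·y/x.
At (28, 8): MRS = 4/7.
That is, one extra unit of x is worth 4/7 units of y at the margin.

MRS = 4/7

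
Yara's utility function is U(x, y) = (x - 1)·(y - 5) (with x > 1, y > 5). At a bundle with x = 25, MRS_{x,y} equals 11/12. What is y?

y = 27

MU_x = (y−5), MU_y = (x−1).
MRS = (y−5)/(x−1).
Substitute x = 25: MRS = (y − 5)/24. Setting this equal to 11/12 gives y − 5 = (11/12)·24 = 22, so y = 27.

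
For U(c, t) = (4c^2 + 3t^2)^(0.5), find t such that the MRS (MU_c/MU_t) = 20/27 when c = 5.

For CES with ρ = 2, MRS = (4/3)·(t/c)^(-1).
Setting (4/3)·(t/5)^(-1) = 20/27 gives (t/5)^(-1) = 5/9, so t/5 = 1.8 and t = 9.

t = 9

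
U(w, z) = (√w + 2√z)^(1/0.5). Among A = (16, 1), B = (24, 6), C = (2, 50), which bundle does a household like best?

Bundle C

Evaluate utility at each bundle:
U(A) = 36.000.
U(B) = 96.000.
U(C) = 242.000.
Highest utility is C, so C ≻ B ≻ A.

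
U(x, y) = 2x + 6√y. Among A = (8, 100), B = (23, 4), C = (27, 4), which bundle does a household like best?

Bundle A

Evaluate utility at each bundle:
U(A) = 76.000.
U(B) = 58.000.
U(C) = 66.000.
Highest utility is A, so A ≻ C ≻ B.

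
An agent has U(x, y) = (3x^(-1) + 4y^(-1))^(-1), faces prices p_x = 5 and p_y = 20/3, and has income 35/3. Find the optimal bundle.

For CES with ρ = -1, MRS = (3/4)·(y/x)^2.
Tangency: set MRS = p_x/p_y = 5/(20/3) = 0.75.
So (y/x)^2 = 1; taking the square root, y/x = 1, i.e. y = x.
Substitute into the budget 5·x + (20/3)·y = 35/3: (35/3)·x = 35/3, so x* = 1 and y* = 1.

x* = 1, y* = 1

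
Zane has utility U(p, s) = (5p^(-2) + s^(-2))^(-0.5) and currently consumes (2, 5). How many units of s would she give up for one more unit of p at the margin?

For CES with ρ = -2, MRS = (5/1)·(s/p)^3.
At (2, 5): MRS = 78.125.
So at (2, 5) the consumer would give up 78.125 units of s for one more unit of p.

MRS = 78.125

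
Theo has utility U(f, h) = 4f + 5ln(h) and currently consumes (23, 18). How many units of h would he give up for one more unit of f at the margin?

MU_f = 4, MU_h = 5/h.
MRS = 4 ÷ (5/h).
At (23, 18): MRS = 14.4.
The indifference curve has slope −14.4 at this bundle.

MRS = 14.4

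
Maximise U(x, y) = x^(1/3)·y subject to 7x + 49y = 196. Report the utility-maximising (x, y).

MU_x = 1/3·x^(-2/3)·y and MU_y = x^(1/3).
MRS = MU_x/MU_y = (1/3)·y/x.
Tangency: set MRS = p_x/p_y = 7/49 = 1/7.
So (1/3)·y/x = 1/7, i.e. y = (3/7)·x.
Substitute into the budget 7·x + 49·y = 196: 28·x = 196, so x* = 7.
Then y* = (3/7)·7 = 3.

x* = 7, y* = 3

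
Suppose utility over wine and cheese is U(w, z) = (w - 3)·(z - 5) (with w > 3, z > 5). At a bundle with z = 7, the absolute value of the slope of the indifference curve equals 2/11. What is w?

MU_w = (z−5), MU_z = (w−3).
MRS = (z−5)/(w−3).
Substitute z = 7: MRS = 2/(w − 3). Setting this equal to 2/11 gives w − 3 = 2/(2/11) = 11, so w = 14.

w = 14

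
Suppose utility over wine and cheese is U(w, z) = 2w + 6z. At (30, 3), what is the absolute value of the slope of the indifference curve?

MRS = 1/3

MU_w = 2, MU_z = 6, so MRS = 2/6 = 1/3 at every bundle.
At (30, 3): MRS = 1/3.
So at (30, 3) the consumer would give up 1/3 units of z for one more unit of w.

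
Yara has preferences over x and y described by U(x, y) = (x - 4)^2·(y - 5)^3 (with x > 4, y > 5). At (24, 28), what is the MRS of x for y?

MRS = 23/30

MU_x = 2·(x−4)·(y−5)^3, MU_y = 3·(x−4)^2·(y−5)^2.
MRS = (2/3)·(y−5)/(x−4).
At (24, 28): MRS = 23/30.
That is, one extra unit of x is worth 23/30 units of y at the margin.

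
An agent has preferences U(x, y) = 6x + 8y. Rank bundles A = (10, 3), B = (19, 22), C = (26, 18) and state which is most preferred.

Evaluate utility at each bundle:
U(A) = 84.
U(B) = 290.
U(C) = 300.
Highest utility is C, so C ≻ B ≻ A.

Bundle C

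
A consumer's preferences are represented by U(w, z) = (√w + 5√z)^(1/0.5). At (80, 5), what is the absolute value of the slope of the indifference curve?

MRS = 0.05

For CES with ρ = 0.5, MRS = (1/5)·√(z/w).
At (80, 5): MRS = 0.05.
That is, one extra unit of w is worth 0.05 units of z at the margin.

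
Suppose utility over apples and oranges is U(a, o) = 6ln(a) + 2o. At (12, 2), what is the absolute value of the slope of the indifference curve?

MU_a = 6/a, MU_o = 2.
MRS = 6/a ÷ 2.
At (12, 2): MRS = 0.25.
The indifference curve has slope −0.25 at this bundle.

MRS = 0.25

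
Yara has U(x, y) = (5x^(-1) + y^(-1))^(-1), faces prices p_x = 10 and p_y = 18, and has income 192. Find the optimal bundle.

For CES with ρ = -1, MRS = (5/1)·(y/x)^2.
Tangency: set MRS = p_x/p_y = 10/18 = 5/9.
So (y/x)^2 = 1/9; taking the square root, y/x = 1/3, i.e. y = (1/3)·x.
Substitute into the budget 10·x + 18·y = 192: 16·x = 192, so x* = 12 and y* = (1/3)·12 = 4.

x* = 12, y* = 4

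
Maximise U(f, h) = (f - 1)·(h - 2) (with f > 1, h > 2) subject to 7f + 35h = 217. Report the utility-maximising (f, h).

f* = 11, h* = 4

MU_f = (h−2), MU_h = (f−1).
MRS = (h−2)/(f−1).
Tangency: set MRS = p_f/p_h = 7/35 = 0.2.
So (h − 2)/(f − 1) = 0.2, i.e. (h − 2) = 0.2·(f − 1).
Rewrite the budget in excess-of-subsistence terms: 7·(f − 1) + 35·(h − 2) = 217 − 7·1 − 35·2 = 140.
Substituting, 14·(f − 1) = 140, so f − 1 = 10 and f* = 11.
Then h − 2 = 0.2·10 = 2, so h* = 4.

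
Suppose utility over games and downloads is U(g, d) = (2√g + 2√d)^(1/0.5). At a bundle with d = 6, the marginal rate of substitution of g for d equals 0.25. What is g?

For CES with ρ = 0.5, MRS = √(d/g).
Setting √(6/g) = 0.25 gives 6/g = 1/16 and g = 96.

g = 96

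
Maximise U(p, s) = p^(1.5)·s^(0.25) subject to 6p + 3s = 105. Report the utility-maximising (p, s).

p* = 15, s* = 5

MU_p = 1.5·√p·s^(0.25) and MU_s = 0.25·p^(1.5)·s^(-0.75).
MRS = MU_p/MU_s = (6)·s/p.
Tangency: set MRS = p_p/p_s = 6/3 = 2.
So (6)·s/p = 2, i.e. s = (1/3)·p.
Substitute into the budget 6·p + 3·s = 105: 7·p = 105, so p* = 15.
Then s* = (1/3)·15 = 5.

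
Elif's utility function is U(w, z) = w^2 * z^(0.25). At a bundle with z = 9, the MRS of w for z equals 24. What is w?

MU_w = 2·w·z^(0.25) and MU_z = 0.25·w^2·z^(-0.75).
MRS = MU_w/MU_z = (8)·z/w.
Substitute z = 9: MRS = 72/w. Setting 72/w = 24 gives w = 72/24 = 3.

w = 3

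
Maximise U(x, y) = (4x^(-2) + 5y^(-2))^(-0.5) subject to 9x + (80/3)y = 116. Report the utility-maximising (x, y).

x* = 4, y* = 3

For CES with ρ = -2, MRS = (4/5)·(y/x)^3.
Tangency: set MRS = p_x/p_y = 9/(80/3) = 27/80.
So (y/x)^3 = 27/64; taking the cube root, y/x = 0.75, i.e. y = 0.75·x.
Substitute into the budget 9·x + (80/3)·y = 116: 29·x = 116, so x* = 4 and y* = 0.75·4 = 3.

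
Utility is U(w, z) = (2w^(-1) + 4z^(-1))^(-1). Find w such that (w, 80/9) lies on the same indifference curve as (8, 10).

U depends on (w, z) only through S = 2w^(-1) + 4z^(-1), so equal utility means equal S. At (8, 10): S = 0.65.
With z = 80/9: 4·(80/9)^(-1) = 0.45, so 2w^(-1) = 0.65 − 0.45 = 0.2, i.e. w^(-1) = 0.1.
Hence w = 1/0.1 = 10.
Check: U(10, 80/9) = 1.5385.

w = 10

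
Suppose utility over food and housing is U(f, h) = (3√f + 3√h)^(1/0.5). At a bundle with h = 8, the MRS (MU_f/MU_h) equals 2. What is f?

For CES with ρ = 0.5, MRS = √(h/f).
Setting √(8/f) = 2 gives 8/f = 4 and f = 2.

f = 2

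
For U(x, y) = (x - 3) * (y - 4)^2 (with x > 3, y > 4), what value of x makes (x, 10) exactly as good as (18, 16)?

x = 63

U(18, 16) = 2160.
Set U(x, 10) = 2160 and solve.
With y = 10: (10 − 4)^2 = 36, so (x − 3) = 2160/36 = 60.
So x = 3 + 60 = 63.
Check: U(63, 10) = 2160.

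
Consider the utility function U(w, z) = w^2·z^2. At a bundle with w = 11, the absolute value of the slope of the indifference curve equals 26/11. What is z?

z = 26

MU_w = 2·w·z^2 and MU_z = 2·w^2·z.
MRS = MU_w/MU_z = z/w.
Substitute w = 11: MRS = z/11. Setting z/11 = 26/11 gives z = (26/11)·11 = 26.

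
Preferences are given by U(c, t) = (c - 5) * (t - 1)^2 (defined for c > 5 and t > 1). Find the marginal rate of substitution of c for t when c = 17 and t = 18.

MRS = 17/24

MU_c = (t−1)^2, MU_t = 2·(c−5)·(t−1).
MRS = (1/2)·(t−1)/(c−5).
At (17, 18): MRS = 17/24.
The indifference curve has slope −17/24 at this bundle.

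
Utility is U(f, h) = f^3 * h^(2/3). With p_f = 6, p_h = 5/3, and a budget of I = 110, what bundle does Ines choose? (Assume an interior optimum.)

f* = 15, h* = 12

MU_f = 3·f^2·h^(2/3) and MU_h = 2/3·f^3·h^(-1/3).
MRS = MU_f/MU_h = (4.5)·h/f.
Tangency: set MRS = p_f/p_h = 6/(5/3) = 3.6.
So (4.5)·h/f = 3.6, i.e. h = 0.8·f.
Substitute into the budget 6·f + (5/3)·h = 110: (22/3)·f = 110, so f* = 15.
Then h* = 0.8·15 = 12.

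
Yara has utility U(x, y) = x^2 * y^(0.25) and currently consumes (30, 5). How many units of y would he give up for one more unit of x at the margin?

MRS = 4/3

MU_x = 2·x·y^(0.25) and MU_y = 0.25·x^2·y^(-0.75).
MRS = MU_x/MU_y = (8)·y/x.
At (30, 5): MRS = 4/3.
So at (30, 5) the consumer would give up 4/3 units of y for one more unit of x.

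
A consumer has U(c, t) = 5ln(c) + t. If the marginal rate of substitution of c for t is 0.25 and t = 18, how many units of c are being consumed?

c = 20

MU_c = 5/c, MU_t = 1.
MRS = 5/c ÷ 1.
MRS depends only on c: 5/c = 0.25 ⇒ c = 5/0.25 = 20.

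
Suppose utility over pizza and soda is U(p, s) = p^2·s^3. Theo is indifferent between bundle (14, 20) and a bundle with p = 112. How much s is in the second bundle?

U(14, 20) = 1568000.
Set U(112, s) = 1568000 and solve.
With p = 112: 112^2 = 12544, so s^3 = 1568000/12544 = 125; taking the cube root, s = 5.
Check: U(112, 5) = 1568000.

s = 5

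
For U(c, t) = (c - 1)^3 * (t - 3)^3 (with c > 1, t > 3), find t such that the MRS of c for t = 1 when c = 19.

t = 21

MU_c = 3·(c−1)^2·(t−3)^3, MU_t = 3·(c−1)^3·(t−3)^2.
MRS = (t−3)/(c−1).
Substitute c = 19: MRS = (t − 3)/18. Setting this equal to 1 gives t − 3 = 1·18 = 18, so t = 21.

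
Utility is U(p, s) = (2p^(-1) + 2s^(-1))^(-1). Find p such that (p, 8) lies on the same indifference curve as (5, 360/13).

p = 9

U depends on (p, s) only through S = 2p^(-1) + 2s^(-1), so equal utility means equal S. At (5, 360/13): S = 17/36.
With s = 8: 2·8^(-1) = 0.25, so 2p^(-1) = 17/36 − 0.25 = 2/9, i.e. p^(-1) = 1/9.
Hence p = 1/(1/9) = 9.
Check: U(9, 8) = 2.1176.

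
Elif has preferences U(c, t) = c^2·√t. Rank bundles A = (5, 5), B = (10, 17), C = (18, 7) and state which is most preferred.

Bundle C

Evaluate utility at each bundle:
U(A) = 55.902.
U(B) = 412.311.
U(C) = 857.223.
Highest utility is C, so C ≻ B ≻ A.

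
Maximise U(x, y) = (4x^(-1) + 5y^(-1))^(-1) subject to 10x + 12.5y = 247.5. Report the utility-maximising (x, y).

x* = 11, y* = 11

For CES with ρ = -1, MRS = (4/5)·(y/x)^2.
Tangency: set MRS = p_x/p_y = 10/12.5 = 0.8.
So (y/x)^2 = 1; taking the square root, y/x = 1, i.e. y = x.
Substitute into the budget 10·x + 12.5·y = 247.5: 22.5·x = 247.5, so x* = 11 and y* = 11.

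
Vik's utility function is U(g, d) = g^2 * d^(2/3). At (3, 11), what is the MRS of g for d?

MRS = 11

MU_g = 2·g·d^(2/3) and MU_d = 2/3·g^2·d^(-1/3).
MRS = MU_g/MU_d = (3)·d/g.
At (3, 11): MRS = 11.
The indifference curve has slope −11 at this bundle.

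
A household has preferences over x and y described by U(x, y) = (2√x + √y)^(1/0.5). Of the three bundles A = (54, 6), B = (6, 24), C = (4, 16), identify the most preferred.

Bundle A

Evaluate utility at each bundle:
U(A) = 294.000.
U(B) = 96.000.
U(C) = 64.000.
Highest utility is A, so A ≻ B ≻ C.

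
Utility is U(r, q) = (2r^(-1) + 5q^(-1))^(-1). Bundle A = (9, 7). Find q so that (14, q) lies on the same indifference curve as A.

q = 6.3

U depends on (r, q) only through S = 2r^(-1) + 5q^(-1), so equal utility means equal S. At (9, 7): S = 59/63.
With r = 14: 2·14^(-1) = 1/7, so 5q^(-1) = 59/63 − 1/7 = 50/63, i.e. q^(-1) = 10/63.
Hence q = 1/(10/63) = 6.3.
Check: U(14, 6.3) = 1.0678.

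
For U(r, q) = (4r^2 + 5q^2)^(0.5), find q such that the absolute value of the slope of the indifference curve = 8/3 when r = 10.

q = 3

For CES with ρ = 2, MRS = (4/5)·(q/r)^(-1).
Setting (4/5)·(q/10)^(-1) = 8/3 gives (q/10)^(-1) = 10/3, so q/10 = 0.3 and q = 3.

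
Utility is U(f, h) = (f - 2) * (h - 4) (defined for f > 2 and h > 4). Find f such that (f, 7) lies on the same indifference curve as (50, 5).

f = 18

U(50, 5) = 48.
Set U(f, 7) = 48 and solve.
With h = 7: (7 − 4) = 3, so (f − 2) = 48/3 = 16.
So f = 2 + 16 = 18.
Check: U(18, 7) = 48.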